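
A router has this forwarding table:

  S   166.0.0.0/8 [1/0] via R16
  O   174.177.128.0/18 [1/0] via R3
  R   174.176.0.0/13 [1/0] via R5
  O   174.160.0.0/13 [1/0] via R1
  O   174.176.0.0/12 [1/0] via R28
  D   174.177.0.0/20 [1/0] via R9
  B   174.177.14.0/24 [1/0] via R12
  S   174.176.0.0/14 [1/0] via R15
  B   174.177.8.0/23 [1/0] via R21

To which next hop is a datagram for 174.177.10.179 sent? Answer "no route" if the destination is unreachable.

R9

Routes whose prefix contains 174.177.10.179:
  174.176.0.0/12 (174.176.0.0 - 174.191.255.255) -> R28
  174.176.0.0/13 (174.176.0.0 - 174.183.255.255) -> R5
  174.176.0.0/14 (174.176.0.0 - 174.179.255.255) -> R15
  174.177.0.0/20 (174.177.0.0 - 174.177.15.255) -> R9
More-specific entries that do NOT match:
  174.177.14.0/24 (174.177.14.0 - 174.177.14.255) does not contain 174.177.10.179
  174.177.8.0/23 (174.177.8.0 - 174.177.9.255) does not contain 174.177.10.179
Longest matching prefix is /20 -> next hop R9.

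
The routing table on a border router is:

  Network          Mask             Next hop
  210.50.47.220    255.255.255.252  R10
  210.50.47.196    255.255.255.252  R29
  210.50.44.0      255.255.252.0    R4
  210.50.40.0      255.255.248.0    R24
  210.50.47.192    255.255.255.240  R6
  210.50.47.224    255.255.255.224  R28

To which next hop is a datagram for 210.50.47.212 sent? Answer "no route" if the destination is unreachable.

Routes whose prefix contains 210.50.47.212:
  210.50.40.0/21 (210.50.40.0 - 210.50.47.255) -> R24
  210.50.44.0/22 (210.50.44.0 - 210.50.47.255) -> R4
More-specific entries that do NOT match:
  210.50.47.220/30 (210.50.47.220 - 210.50.47.223) does not contain 210.50.47.212
  210.50.47.196/30 (210.50.47.196 - 210.50.47.199) does not contain 210.50.47.212
  210.50.47.192/28 (210.50.47.192 - 210.50.47.207) does not contain 210.50.47.212
  210.50.47.224/27 (210.50.47.224 - 210.50.47.255) does not contain 210.50.47.212
Longest matching prefix is /22 -> next hop R4.

R4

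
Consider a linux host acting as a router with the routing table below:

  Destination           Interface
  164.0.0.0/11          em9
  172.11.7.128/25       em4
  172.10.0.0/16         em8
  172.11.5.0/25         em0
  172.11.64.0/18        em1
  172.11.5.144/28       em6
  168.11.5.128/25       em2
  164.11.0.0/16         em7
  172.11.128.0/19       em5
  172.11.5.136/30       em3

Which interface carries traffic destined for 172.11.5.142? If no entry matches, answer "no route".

No entry's prefix contains 172.11.5.142; there is no default route.

no route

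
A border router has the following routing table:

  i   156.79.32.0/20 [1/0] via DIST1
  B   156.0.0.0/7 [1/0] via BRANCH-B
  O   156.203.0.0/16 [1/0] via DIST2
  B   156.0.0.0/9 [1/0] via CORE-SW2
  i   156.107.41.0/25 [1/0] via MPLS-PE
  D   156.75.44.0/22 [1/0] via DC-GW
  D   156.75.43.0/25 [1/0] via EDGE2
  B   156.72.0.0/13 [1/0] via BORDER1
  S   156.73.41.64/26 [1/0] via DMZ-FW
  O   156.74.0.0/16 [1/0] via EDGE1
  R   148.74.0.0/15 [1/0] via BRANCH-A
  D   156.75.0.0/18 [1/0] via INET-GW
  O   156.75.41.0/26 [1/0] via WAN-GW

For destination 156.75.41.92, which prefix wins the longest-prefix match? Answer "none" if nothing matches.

156.75.0.0/18

Entries matching 156.75.41.92:
  156.0.0.0/7 (156.0.0.0 - 157.255.255.255)
  156.0.0.0/9 (156.0.0.0 - 156.127.255.255)
  156.72.0.0/13 (156.72.0.0 - 156.79.255.255)
  156.75.0.0/18 (156.75.0.0 - 156.75.63.255)
Most specific is 156.75.0.0/18.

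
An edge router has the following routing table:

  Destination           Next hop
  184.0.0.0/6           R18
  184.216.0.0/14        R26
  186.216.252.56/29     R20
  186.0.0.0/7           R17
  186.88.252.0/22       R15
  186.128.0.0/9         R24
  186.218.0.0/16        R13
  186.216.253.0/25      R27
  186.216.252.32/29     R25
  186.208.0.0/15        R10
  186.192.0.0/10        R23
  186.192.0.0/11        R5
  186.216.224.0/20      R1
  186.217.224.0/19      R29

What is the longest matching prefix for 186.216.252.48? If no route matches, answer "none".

186.192.0.0/11

Entries matching 186.216.252.48:
  184.0.0.0/6 (184.0.0.0 - 187.255.255.255)
  186.0.0.0/7 (186.0.0.0 - 187.255.255.255)
  186.128.0.0/9 (186.128.0.0 - 186.255.255.255)
  186.192.0.0/10 (186.192.0.0 - 186.255.255.255)
  186.192.0.0/11 (186.192.0.0 - 186.223.255.255)
Most specific is 186.192.0.0/11.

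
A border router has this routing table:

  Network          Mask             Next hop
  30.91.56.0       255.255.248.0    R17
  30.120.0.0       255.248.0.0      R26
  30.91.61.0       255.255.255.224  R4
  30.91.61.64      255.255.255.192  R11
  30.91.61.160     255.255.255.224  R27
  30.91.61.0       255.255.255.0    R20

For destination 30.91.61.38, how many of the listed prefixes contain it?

2

Prefixes containing 30.91.61.38:
  30.91.56.0/21 (30.91.56.0 - 30.91.63.255)
  30.91.61.0/24 (30.91.61.0 - 30.91.61.255)
Total matching entries: 2.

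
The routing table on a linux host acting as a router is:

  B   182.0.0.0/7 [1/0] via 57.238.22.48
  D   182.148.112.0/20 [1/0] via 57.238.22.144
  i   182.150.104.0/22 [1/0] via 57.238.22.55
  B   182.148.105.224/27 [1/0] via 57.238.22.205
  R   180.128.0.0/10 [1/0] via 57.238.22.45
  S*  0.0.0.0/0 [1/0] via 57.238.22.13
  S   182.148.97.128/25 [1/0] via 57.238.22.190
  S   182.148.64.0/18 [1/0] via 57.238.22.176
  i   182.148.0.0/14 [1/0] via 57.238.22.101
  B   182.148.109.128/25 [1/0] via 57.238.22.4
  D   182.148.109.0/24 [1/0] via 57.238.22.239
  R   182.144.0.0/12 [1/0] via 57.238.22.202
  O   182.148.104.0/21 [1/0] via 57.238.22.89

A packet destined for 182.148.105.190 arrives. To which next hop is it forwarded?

57.238.22.89

Routes whose prefix contains 182.148.105.190:
  0.0.0.0/0 (default, matches everything) -> 57.238.22.13
  182.0.0.0/7 (182.0.0.0 - 183.255.255.255) -> 57.238.22.48
  182.144.0.0/12 (182.144.0.0 - 182.159.255.255) -> 57.238.22.202
  182.148.0.0/14 (182.148.0.0 - 182.151.255.255) -> 57.238.22.101
  182.148.64.0/18 (182.148.64.0 - 182.148.127.255) -> 57.238.22.176
  182.148.104.0/21 (182.148.104.0 - 182.148.111.255) -> 57.238.22.89
More-specific entries that do NOT match:
  182.148.105.224/27 (182.148.105.224 - 182.148.105.255) does not contain 182.148.105.190
  182.148.97.128/25 (182.148.97.128 - 182.148.97.255) does not contain 182.148.105.190
  182.148.109.128/25 (182.148.109.128 - 182.148.109.255) does not contain 182.148.105.190
  182.148.109.0/24 (182.148.109.0 - 182.148.109.255) does not contain 182.148.105.190
  182.150.104.0/22 (182.150.104.0 - 182.150.107.255) does not contain 182.148.105.190
Longest matching prefix is /21 -> next hop 57.238.22.89.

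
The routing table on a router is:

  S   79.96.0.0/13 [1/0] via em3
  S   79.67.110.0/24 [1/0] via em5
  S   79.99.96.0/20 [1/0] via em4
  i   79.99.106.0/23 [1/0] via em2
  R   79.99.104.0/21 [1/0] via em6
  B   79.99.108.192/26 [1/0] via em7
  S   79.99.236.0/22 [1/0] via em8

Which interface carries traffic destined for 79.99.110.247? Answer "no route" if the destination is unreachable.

Routes whose prefix contains 79.99.110.247:
  79.96.0.0/13 (79.96.0.0 - 79.103.255.255) -> em3
  79.99.96.0/20 (79.99.96.0 - 79.99.111.255) -> em4
  79.99.104.0/21 (79.99.104.0 - 79.99.111.255) -> em6
More-specific entries that do NOT match:
  79.99.108.192/26 (79.99.108.192 - 79.99.108.255) does not contain 79.99.110.247
  79.67.110.0/24 (79.67.110.0 - 79.67.110.255) does not contain 79.99.110.247
  79.99.106.0/23 (79.99.106.0 - 79.99.107.255) does not contain 79.99.110.247
  79.99.236.0/22 (79.99.236.0 - 79.99.239.255) does not contain 79.99.110.247
Longest matching prefix is /21 -> interface em6.

em6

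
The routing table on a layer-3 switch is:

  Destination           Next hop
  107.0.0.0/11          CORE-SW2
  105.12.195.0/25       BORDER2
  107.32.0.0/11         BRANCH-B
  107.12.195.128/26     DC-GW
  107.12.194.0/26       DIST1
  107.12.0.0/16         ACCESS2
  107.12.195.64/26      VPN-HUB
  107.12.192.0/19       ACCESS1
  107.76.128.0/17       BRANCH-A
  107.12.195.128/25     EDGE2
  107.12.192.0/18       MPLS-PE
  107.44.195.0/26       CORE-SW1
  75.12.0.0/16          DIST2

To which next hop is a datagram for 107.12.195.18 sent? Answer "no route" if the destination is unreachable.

ACCESS1

Routes whose prefix contains 107.12.195.18:
  107.0.0.0/11 (107.0.0.0 - 107.31.255.255) -> CORE-SW2
  107.12.0.0/16 (107.12.0.0 - 107.12.255.255) -> ACCESS2
  107.12.192.0/18 (107.12.192.0 - 107.12.255.255) -> MPLS-PE
  107.12.192.0/19 (107.12.192.0 - 107.12.223.255) -> ACCESS1
More-specific entries that do NOT match:
  107.12.195.128/26 (107.12.195.128 - 107.12.195.191) does not contain 107.12.195.18
  107.12.194.0/26 (107.12.194.0 - 107.12.194.63) does not contain 107.12.195.18
  107.12.195.64/26 (107.12.195.64 - 107.12.195.127) does not contain 107.12.195.18
  107.44.195.0/26 (107.44.195.0 - 107.44.195.63) does not contain 107.12.195.18
  105.12.195.0/25 (105.12.195.0 - 105.12.195.127) does not contain 107.12.195.18
  107.12.195.128/25 (107.12.195.128 - 107.12.195.255) does not contain 107.12.195.18
Longest matching prefix is /19 -> next hop ACCESS1.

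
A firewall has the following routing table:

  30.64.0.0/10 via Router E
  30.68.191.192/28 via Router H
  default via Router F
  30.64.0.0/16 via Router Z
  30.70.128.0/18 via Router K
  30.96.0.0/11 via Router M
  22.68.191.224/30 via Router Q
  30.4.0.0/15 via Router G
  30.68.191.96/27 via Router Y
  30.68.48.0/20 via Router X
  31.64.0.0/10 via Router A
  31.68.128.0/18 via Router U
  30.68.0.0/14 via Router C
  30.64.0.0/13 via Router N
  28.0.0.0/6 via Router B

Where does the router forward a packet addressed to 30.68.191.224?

Router C

Routes whose prefix contains 30.68.191.224:
  0.0.0.0/0 (default, matches everything) -> Router F
  28.0.0.0/6 (28.0.0.0 - 31.255.255.255) -> Router B
  30.64.0.0/10 (30.64.0.0 - 30.127.255.255) -> Router E
  30.64.0.0/13 (30.64.0.0 - 30.71.255.255) -> Router N
  30.68.0.0/14 (30.68.0.0 - 30.71.255.255) -> Router C
More-specific entries that do NOT match:
  22.68.191.224/30 (22.68.191.224 - 22.68.191.227) does not contain 30.68.191.224
  30.68.191.192/28 (30.68.191.192 - 30.68.191.207) does not contain 30.68.191.224
  30.68.191.96/27 (30.68.191.96 - 30.68.191.127) does not contain 30.68.191.224
  30.68.48.0/20 (30.68.48.0 - 30.68.63.255) does not contain 30.68.191.224
  30.70.128.0/18 (30.70.128.0 - 30.70.191.255) does not contain 30.68.191.224
  31.68.128.0/18 (31.68.128.0 - 31.68.191.255) does not contain 30.68.191.224
  30.64.0.0/16 (30.64.0.0 - 30.64.255.255) does not contain 30.68.191.224
  30.4.0.0/15 (30.4.0.0 - 30.5.255.255) does not contain 30.68.191.224
Longest matching prefix is /14 -> next hop Router C.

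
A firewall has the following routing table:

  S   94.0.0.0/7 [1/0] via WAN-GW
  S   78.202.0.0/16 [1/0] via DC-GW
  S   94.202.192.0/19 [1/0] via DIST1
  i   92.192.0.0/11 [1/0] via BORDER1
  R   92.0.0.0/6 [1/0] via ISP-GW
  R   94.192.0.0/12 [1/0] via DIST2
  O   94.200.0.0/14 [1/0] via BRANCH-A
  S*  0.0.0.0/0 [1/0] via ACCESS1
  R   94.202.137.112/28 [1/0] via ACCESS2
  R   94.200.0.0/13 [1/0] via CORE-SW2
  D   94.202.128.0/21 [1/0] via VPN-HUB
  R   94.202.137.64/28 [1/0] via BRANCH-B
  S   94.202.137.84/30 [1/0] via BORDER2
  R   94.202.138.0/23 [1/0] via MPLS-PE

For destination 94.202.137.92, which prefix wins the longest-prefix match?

Entries matching 94.202.137.92:
  0.0.0.0/0 (default, matches everything)
  92.0.0.0/6 (92.0.0.0 - 95.255.255.255)
  94.0.0.0/7 (94.0.0.0 - 95.255.255.255)
  94.192.0.0/12 (94.192.0.0 - 94.207.255.255)
  94.200.0.0/13 (94.200.0.0 - 94.207.255.255)
  94.200.0.0/14 (94.200.0.0 - 94.203.255.255)
Most specific is 94.200.0.0/14.

94.200.0.0/14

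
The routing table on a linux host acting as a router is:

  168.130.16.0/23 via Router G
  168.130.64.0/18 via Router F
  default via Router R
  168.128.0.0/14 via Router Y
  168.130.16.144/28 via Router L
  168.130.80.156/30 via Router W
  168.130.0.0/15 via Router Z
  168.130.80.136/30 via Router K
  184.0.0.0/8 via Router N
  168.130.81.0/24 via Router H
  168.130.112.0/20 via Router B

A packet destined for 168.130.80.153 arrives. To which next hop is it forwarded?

Routes whose prefix contains 168.130.80.153:
  0.0.0.0/0 (default, matches everything) -> Router R
  168.128.0.0/14 (168.128.0.0 - 168.131.255.255) -> Router Y
  168.130.0.0/15 (168.130.0.0 - 168.131.255.255) -> Router Z
  168.130.64.0/18 (168.130.64.0 - 168.130.127.255) -> Router F
More-specific entries that do NOT match:
  168.130.80.156/30 (168.130.80.156 - 168.130.80.159) does not contain 168.130.80.153
  168.130.80.136/30 (168.130.80.136 - 168.130.80.139) does not contain 168.130.80.153
  168.130.16.144/28 (168.130.16.144 - 168.130.16.159) does not contain 168.130.80.153
  168.130.81.0/24 (168.130.81.0 - 168.130.81.255) does not contain 168.130.80.153
  168.130.16.0/23 (168.130.16.0 - 168.130.17.255) does not contain 168.130.80.153
  168.130.112.0/20 (168.130.112.0 - 168.130.127.255) does not contain 168.130.80.153
Longest matching prefix is /18 -> next hop Router F.

Router F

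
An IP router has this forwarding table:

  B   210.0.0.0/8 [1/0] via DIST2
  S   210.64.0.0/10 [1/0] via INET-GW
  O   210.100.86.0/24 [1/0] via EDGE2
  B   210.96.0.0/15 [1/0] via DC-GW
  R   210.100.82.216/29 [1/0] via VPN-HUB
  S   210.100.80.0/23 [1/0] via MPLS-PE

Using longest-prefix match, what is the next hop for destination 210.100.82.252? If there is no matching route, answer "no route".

Routes whose prefix contains 210.100.82.252:
  210.0.0.0/8 (210.0.0.0 - 210.255.255.255) -> DIST2
  210.64.0.0/10 (210.64.0.0 - 210.127.255.255) -> INET-GW
More-specific entries that do NOT match:
  210.100.82.216/29 (210.100.82.216 - 210.100.82.223) does not contain 210.100.82.252
  210.100.86.0/24 (210.100.86.0 - 210.100.86.255) does not contain 210.100.82.252
  210.100.80.0/23 (210.100.80.0 - 210.100.81.255) does not contain 210.100.82.252
  210.96.0.0/15 (210.96.0.0 - 210.97.255.255) does not contain 210.100.82.252
Longest matching prefix is /10 -> next hop INET-GW.

INET-GW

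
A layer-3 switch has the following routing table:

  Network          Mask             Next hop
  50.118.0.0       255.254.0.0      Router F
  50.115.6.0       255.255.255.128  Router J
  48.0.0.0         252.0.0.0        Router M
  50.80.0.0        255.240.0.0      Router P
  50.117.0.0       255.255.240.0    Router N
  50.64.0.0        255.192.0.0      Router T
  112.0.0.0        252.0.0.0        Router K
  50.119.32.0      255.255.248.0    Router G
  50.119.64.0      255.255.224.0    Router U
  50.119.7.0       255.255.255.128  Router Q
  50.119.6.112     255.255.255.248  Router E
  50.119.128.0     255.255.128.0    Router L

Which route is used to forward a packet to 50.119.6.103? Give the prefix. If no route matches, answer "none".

50.118.0.0/15

Entries matching 50.119.6.103:
  48.0.0.0/6 (48.0.0.0 - 51.255.255.255)
  50.64.0.0/10 (50.64.0.0 - 50.127.255.255)
  50.118.0.0/15 (50.118.0.0 - 50.119.255.255)
Most specific is 50.118.0.0/15.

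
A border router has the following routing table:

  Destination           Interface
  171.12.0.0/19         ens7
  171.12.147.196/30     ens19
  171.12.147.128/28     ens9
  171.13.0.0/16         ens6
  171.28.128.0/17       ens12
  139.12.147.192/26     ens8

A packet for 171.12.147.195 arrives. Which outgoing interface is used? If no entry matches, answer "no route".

No entry's prefix contains 171.12.147.195; there is no default route.

no route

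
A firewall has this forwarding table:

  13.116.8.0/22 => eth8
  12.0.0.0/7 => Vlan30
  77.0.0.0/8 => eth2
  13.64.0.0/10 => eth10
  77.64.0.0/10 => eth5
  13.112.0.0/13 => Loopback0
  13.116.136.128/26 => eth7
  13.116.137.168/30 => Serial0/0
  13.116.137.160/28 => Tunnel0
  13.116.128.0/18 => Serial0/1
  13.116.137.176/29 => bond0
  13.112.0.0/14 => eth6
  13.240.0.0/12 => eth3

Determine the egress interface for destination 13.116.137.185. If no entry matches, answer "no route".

Routes whose prefix contains 13.116.137.185:
  12.0.0.0/7 (12.0.0.0 - 13.255.255.255) -> Vlan30
  13.64.0.0/10 (13.64.0.0 - 13.127.255.255) -> eth10
  13.112.0.0/13 (13.112.0.0 - 13.119.255.255) -> Loopback0
  13.116.128.0/18 (13.116.128.0 - 13.116.191.255) -> Serial0/1
More-specific entries that do NOT match:
  13.116.137.168/30 (13.116.137.168 - 13.116.137.171) does not contain 13.116.137.185
  13.116.137.176/29 (13.116.137.176 - 13.116.137.183) does not contain 13.116.137.185
  13.116.137.160/28 (13.116.137.160 - 13.116.137.175) does not contain 13.116.137.185
  13.116.136.128/26 (13.116.136.128 - 13.116.136.191) does not contain 13.116.137.185
  13.116.8.0/22 (13.116.8.0 - 13.116.11.255) does not contain 13.116.137.185
Longest matching prefix is /18 -> interface Serial0/1.

Serial0/1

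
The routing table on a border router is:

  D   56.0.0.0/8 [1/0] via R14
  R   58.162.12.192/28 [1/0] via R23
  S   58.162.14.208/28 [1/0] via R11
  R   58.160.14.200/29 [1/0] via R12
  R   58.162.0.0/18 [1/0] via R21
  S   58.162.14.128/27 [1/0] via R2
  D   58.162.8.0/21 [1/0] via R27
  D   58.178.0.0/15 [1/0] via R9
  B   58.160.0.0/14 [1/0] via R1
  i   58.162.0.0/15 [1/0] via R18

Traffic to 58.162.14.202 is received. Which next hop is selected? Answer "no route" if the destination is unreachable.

R27

Routes whose prefix contains 58.162.14.202:
  58.160.0.0/14 (58.160.0.0 - 58.163.255.255) -> R1
  58.162.0.0/15 (58.162.0.0 - 58.163.255.255) -> R18
  58.162.0.0/18 (58.162.0.0 - 58.162.63.255) -> R21
  58.162.8.0/21 (58.162.8.0 - 58.162.15.255) -> R27
More-specific entries that do NOT match:
  58.160.14.200/29 (58.160.14.200 - 58.160.14.207) does not contain 58.162.14.202
  58.162.12.192/28 (58.162.12.192 - 58.162.12.207) does not contain 58.162.14.202
  58.162.14.208/28 (58.162.14.208 - 58.162.14.223) does not contain 58.162.14.202
  58.162.14.128/27 (58.162.14.128 - 58.162.14.159) does not contain 58.162.14.202
Longest matching prefix is /21 -> next hop R27.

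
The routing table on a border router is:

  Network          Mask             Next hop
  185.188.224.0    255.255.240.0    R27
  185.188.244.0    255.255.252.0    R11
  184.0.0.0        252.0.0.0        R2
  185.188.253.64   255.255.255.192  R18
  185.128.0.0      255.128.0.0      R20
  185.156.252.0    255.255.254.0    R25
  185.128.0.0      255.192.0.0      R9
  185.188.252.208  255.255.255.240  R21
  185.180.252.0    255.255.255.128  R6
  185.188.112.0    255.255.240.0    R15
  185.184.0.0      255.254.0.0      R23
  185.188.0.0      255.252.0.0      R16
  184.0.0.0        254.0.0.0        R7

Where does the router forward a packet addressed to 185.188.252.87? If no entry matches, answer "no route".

R16

Routes whose prefix contains 185.188.252.87:
  184.0.0.0/6 (184.0.0.0 - 187.255.255.255) -> R2
  184.0.0.0/7 (184.0.0.0 - 185.255.255.255) -> R7
  185.128.0.0/9 (185.128.0.0 - 185.255.255.255) -> R20
  185.128.0.0/10 (185.128.0.0 - 185.191.255.255) -> R9
  185.188.0.0/14 (185.188.0.0 - 185.191.255.255) -> R16
More-specific entries that do NOT match:
  185.188.252.208/28 (185.188.252.208 - 185.188.252.223) does not contain 185.188.252.87
  185.188.253.64/26 (185.188.253.64 - 185.188.253.127) does not contain 185.188.252.87
  185.180.252.0/25 (185.180.252.0 - 185.180.252.127) does not contain 185.188.252.87
  185.156.252.0/23 (185.156.252.0 - 185.156.253.255) does not contain 185.188.252.87
  185.188.244.0/22 (185.188.244.0 - 185.188.247.255) does not contain 185.188.252.87
  185.188.224.0/20 (185.188.224.0 - 185.188.239.255) does not contain 185.188.252.87
  185.188.112.0/20 (185.188.112.0 - 185.188.127.255) does not contain 185.188.252.87
  185.184.0.0/15 (185.184.0.0 - 185.185.255.255) does not contain 185.188.252.87
Longest matching prefix is /14 -> next hop R16.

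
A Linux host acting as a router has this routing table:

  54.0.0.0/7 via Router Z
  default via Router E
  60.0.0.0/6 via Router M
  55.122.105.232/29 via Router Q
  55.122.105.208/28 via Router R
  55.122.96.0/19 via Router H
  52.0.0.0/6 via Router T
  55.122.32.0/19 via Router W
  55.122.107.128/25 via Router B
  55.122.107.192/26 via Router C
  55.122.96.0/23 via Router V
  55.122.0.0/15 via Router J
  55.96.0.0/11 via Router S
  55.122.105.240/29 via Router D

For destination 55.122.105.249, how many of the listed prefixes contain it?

6

Prefixes containing 55.122.105.249:
  0.0.0.0/0 (default, matches everything)
  52.0.0.0/6 (52.0.0.0 - 55.255.255.255)
  54.0.0.0/7 (54.0.0.0 - 55.255.255.255)
  55.96.0.0/11 (55.96.0.0 - 55.127.255.255)
  55.122.0.0/15 (55.122.0.0 - 55.123.255.255)
  55.122.96.0/19 (55.122.96.0 - 55.122.127.255)
Total matching entries: 6.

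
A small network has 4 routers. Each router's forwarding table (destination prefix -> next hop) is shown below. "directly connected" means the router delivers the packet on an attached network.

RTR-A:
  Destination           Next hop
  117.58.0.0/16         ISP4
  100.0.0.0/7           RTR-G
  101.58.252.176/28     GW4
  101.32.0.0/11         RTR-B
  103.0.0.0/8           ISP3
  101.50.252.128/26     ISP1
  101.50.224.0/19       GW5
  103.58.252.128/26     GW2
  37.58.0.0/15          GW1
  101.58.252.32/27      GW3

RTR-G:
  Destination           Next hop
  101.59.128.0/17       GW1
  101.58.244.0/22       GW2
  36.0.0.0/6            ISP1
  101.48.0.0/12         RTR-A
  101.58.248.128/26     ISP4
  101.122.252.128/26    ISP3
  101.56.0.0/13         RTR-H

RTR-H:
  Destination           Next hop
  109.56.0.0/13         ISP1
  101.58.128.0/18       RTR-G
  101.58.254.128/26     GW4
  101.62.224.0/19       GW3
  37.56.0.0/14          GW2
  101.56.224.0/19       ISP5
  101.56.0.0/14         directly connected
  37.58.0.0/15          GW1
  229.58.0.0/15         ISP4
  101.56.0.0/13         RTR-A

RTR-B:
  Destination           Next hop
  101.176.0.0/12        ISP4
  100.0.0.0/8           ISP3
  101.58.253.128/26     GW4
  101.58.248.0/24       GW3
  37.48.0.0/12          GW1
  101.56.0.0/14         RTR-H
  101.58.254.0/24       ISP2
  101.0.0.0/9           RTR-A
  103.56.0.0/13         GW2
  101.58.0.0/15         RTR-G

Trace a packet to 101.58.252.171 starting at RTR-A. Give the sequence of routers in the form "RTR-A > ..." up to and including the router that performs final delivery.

RTR-A > RTR-B > RTR-G > RTR-H

At RTR-A: longest match for 101.58.252.171 is 101.32.0.0/11 -> RTR-B
At RTR-B: longest match for 101.58.252.171 is 101.58.0.0/15 -> RTR-G
At RTR-G: longest match for 101.58.252.171 is 101.56.0.0/13 -> RTR-H
At RTR-H: longest match for 101.58.252.171 is 101.56.0.0/14 -> directly connected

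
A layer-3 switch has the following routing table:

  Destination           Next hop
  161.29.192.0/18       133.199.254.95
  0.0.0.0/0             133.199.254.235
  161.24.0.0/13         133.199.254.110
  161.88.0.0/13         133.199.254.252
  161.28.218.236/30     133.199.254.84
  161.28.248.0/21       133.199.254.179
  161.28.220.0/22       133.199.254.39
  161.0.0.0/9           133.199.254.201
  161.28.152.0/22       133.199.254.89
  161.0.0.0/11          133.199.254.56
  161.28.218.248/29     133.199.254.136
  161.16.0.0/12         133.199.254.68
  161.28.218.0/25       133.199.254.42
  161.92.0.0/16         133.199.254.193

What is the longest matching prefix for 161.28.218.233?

161.24.0.0/13

Entries matching 161.28.218.233:
  0.0.0.0/0 (default, matches everything)
  161.0.0.0/9 (161.0.0.0 - 161.127.255.255)
  161.0.0.0/11 (161.0.0.0 - 161.31.255.255)
  161.16.0.0/12 (161.16.0.0 - 161.31.255.255)
  161.24.0.0/13 (161.24.0.0 - 161.31.255.255)
Most specific is 161.24.0.0/13.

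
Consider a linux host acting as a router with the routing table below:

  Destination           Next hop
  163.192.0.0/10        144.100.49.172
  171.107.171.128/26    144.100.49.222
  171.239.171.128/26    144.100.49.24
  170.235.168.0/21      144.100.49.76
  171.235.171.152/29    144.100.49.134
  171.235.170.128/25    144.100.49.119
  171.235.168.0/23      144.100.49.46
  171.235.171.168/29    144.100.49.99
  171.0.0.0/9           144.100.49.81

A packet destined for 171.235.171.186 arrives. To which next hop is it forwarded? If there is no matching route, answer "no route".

no route

No entry's prefix contains 171.235.171.186; there is no default route.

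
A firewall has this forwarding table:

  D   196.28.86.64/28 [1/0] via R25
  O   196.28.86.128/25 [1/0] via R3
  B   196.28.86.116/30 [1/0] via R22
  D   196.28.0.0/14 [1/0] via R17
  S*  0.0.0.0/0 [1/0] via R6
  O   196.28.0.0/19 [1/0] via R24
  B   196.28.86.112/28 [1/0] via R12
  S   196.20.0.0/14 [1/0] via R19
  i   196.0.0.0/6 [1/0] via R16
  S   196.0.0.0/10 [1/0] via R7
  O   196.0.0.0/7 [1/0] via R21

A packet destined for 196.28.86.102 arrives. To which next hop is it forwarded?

Routes whose prefix contains 196.28.86.102:
  0.0.0.0/0 (default, matches everything) -> R6
  196.0.0.0/6 (196.0.0.0 - 199.255.255.255) -> R16
  196.0.0.0/7 (196.0.0.0 - 197.255.255.255) -> R21
  196.0.0.0/10 (196.0.0.0 - 196.63.255.255) -> R7
  196.28.0.0/14 (196.28.0.0 - 196.31.255.255) -> R17
More-specific entries that do NOT match:
  196.28.86.116/30 (196.28.86.116 - 196.28.86.119) does not contain 196.28.86.102
  196.28.86.64/28 (196.28.86.64 - 196.28.86.79) does not contain 196.28.86.102
  196.28.86.112/28 (196.28.86.112 - 196.28.86.127) does not contain 196.28.86.102
  196.28.86.128/25 (196.28.86.128 - 196.28.86.255) does not contain 196.28.86.102
  196.28.0.0/19 (196.28.0.0 - 196.28.31.255) does not contain 196.28.86.102
Longest matching prefix is /14 -> next hop R17.

R17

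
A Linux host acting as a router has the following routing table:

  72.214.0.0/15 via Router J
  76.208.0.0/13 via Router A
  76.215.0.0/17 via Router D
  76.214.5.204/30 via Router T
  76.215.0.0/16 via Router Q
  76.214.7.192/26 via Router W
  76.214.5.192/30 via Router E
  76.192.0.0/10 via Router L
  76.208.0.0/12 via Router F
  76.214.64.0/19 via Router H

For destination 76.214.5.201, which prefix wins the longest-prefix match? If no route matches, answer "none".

Entries matching 76.214.5.201:
  76.192.0.0/10 (76.192.0.0 - 76.255.255.255)
  76.208.0.0/12 (76.208.0.0 - 76.223.255.255)
  76.208.0.0/13 (76.208.0.0 - 76.215.255.255)
Most specific is 76.208.0.0/13.

76.208.0.0/13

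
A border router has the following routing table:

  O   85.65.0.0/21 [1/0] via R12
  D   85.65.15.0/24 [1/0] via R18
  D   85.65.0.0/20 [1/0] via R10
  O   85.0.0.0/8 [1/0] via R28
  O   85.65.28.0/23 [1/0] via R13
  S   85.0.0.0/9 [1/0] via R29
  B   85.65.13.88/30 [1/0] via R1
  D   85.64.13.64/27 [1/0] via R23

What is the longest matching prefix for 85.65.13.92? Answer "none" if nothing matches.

Entries matching 85.65.13.92:
  85.0.0.0/8 (85.0.0.0 - 85.255.255.255)
  85.0.0.0/9 (85.0.0.0 - 85.127.255.255)
  85.65.0.0/20 (85.65.0.0 - 85.65.15.255)
Most specific is 85.65.0.0/20.

85.65.0.0/20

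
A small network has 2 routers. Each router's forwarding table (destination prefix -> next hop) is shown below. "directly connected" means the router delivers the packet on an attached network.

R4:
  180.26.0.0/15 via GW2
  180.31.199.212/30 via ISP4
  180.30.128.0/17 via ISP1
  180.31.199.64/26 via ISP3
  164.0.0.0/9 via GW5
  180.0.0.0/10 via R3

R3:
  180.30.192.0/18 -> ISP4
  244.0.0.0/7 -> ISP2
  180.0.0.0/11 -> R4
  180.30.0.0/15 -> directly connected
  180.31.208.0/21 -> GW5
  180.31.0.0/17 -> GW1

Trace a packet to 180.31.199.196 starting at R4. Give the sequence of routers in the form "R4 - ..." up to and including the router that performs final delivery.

At R4: longest match for 180.31.199.196 is 180.0.0.0/10 -> R3
At R3: longest match for 180.31.199.196 is 180.30.0.0/15 -> directly connected

R4 - R3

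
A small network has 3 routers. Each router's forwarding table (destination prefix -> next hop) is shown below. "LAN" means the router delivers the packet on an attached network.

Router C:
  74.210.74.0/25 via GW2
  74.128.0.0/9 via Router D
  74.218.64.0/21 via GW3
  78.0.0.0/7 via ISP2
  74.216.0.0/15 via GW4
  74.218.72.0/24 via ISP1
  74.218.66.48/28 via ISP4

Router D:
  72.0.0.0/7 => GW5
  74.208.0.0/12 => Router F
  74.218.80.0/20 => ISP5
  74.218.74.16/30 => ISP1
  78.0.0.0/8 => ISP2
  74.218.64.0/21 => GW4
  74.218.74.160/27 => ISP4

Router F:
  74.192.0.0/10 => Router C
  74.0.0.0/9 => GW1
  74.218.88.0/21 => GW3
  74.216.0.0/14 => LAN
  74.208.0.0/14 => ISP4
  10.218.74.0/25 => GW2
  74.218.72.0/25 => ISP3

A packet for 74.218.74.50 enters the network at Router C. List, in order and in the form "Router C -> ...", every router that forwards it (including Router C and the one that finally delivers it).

At Router C: longest match for 74.218.74.50 is 74.128.0.0/9 -> Router D
At Router D: longest match for 74.218.74.50 is 74.208.0.0/12 -> Router F
At Router F: longest match for 74.218.74.50 is 74.216.0.0/14 -> LAN

Router C -> Router D -> Router F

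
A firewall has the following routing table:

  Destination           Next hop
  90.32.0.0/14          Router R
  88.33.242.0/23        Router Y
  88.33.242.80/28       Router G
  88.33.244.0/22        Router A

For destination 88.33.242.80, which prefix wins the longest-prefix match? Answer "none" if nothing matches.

88.33.242.80/28

Entries matching 88.33.242.80:
  88.33.242.0/23 (88.33.242.0 - 88.33.243.255)
  88.33.242.80/28 (88.33.242.80 - 88.33.242.95)
Most specific is 88.33.242.80/28.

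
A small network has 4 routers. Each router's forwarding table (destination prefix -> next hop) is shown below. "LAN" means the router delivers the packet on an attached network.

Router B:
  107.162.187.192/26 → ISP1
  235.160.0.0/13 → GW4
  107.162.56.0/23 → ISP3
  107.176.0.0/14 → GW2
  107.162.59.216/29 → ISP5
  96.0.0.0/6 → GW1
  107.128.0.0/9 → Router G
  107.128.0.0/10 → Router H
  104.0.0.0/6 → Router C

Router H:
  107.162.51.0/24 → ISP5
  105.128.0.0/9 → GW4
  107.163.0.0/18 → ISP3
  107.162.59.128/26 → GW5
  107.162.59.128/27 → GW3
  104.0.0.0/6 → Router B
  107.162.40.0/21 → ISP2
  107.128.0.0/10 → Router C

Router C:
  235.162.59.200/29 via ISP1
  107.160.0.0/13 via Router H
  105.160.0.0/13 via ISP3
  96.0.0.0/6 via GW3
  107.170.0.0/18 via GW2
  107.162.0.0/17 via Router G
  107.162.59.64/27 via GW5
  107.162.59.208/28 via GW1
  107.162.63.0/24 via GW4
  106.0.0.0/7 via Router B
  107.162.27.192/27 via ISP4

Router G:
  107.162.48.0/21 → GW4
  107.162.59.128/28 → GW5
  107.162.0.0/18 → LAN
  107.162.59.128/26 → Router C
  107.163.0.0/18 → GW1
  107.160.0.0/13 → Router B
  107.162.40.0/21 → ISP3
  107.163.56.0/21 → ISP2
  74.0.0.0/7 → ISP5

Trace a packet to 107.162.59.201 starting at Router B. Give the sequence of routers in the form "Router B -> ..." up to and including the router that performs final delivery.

Router B -> Router H -> Router C -> Router G

At Router B: longest match for 107.162.59.201 is 107.128.0.0/10 -> Router H
At Router H: longest match for 107.162.59.201 is 107.128.0.0/10 -> Router C
At Router C: longest match for 107.162.59.201 is 107.162.0.0/17 -> Router G
At Router G: longest match for 107.162.59.201 is 107.162.0.0/18 -> LAN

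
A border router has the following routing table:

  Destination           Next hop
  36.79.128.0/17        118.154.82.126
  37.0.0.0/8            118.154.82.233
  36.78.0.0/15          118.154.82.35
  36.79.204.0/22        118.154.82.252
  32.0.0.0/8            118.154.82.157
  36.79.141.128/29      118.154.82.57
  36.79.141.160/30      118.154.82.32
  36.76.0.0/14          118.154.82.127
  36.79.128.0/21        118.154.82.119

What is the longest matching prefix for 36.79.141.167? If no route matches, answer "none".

36.79.128.0/17

Entries matching 36.79.141.167:
  36.76.0.0/14 (36.76.0.0 - 36.79.255.255)
  36.78.0.0/15 (36.78.0.0 - 36.79.255.255)
  36.79.128.0/17 (36.79.128.0 - 36.79.255.255)
Most specific is 36.79.128.0/17.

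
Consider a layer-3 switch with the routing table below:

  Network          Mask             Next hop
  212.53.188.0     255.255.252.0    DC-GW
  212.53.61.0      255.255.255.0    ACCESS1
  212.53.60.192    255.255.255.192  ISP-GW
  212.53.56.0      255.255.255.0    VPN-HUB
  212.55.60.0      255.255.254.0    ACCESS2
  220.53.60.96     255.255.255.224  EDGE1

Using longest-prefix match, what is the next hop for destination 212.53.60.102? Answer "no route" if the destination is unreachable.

no route

No entry's prefix contains 212.53.60.102; there is no default route.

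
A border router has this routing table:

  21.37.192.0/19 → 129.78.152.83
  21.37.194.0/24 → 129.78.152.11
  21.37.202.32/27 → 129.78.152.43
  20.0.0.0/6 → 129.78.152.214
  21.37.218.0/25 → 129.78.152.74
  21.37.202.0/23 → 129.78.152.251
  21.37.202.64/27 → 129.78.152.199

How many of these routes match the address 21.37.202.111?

3

Prefixes containing 21.37.202.111:
  20.0.0.0/6 (20.0.0.0 - 23.255.255.255)
  21.37.192.0/19 (21.37.192.0 - 21.37.223.255)
  21.37.202.0/23 (21.37.202.0 - 21.37.203.255)
Total matching entries: 3.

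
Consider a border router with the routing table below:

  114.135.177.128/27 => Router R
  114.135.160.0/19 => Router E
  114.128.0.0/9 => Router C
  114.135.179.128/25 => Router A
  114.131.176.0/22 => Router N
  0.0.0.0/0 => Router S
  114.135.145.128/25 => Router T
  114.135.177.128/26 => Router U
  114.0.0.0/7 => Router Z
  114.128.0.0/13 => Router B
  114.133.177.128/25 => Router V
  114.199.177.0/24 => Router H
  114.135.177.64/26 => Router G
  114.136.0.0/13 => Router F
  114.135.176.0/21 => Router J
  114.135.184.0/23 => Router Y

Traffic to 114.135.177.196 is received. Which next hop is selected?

Router J

Routes whose prefix contains 114.135.177.196:
  0.0.0.0/0 (default, matches everything) -> Router S
  114.0.0.0/7 (114.0.0.0 - 115.255.255.255) -> Router Z
  114.128.0.0/9 (114.128.0.0 - 114.255.255.255) -> Router C
  114.128.0.0/13 (114.128.0.0 - 114.135.255.255) -> Router B
  114.135.160.0/19 (114.135.160.0 - 114.135.191.255) -> Router E
  114.135.176.0/21 (114.135.176.0 - 114.135.183.255) -> Router J
More-specific entries that do NOT match:
  114.135.177.128/27 (114.135.177.128 - 114.135.177.159) does not contain 114.135.177.196
  114.135.177.128/26 (114.135.177.128 - 114.135.177.191) does not contain 114.135.177.196
  114.135.177.64/26 (114.135.177.64 - 114.135.177.127) does not contain 114.135.177.196
  114.135.179.128/25 (114.135.179.128 - 114.135.179.255) does not contain 114.135.177.196
  114.135.145.128/25 (114.135.145.128 - 114.135.145.255) does not contain 114.135.177.196
  114.133.177.128/25 (114.133.177.128 - 114.133.177.255) does not contain 114.135.177.196
  114.199.177.0/24 (114.199.177.0 - 114.199.177.255) does not contain 114.135.177.196
  114.135.184.0/23 (114.135.184.0 - 114.135.185.255) does not contain 114.135.177.196
  114.131.176.0/22 (114.131.176.0 - 114.131.179.255) does not contain 114.135.177.196
Longest matching prefix is /21 -> next hop Router J.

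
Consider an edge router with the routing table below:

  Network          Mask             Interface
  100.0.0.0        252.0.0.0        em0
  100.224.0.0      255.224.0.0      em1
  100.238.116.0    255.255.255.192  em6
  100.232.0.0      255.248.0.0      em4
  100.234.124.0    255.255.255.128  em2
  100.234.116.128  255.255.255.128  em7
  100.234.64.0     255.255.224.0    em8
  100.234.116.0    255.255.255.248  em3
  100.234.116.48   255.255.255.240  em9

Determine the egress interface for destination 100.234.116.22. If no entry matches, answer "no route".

em4

Routes whose prefix contains 100.234.116.22:
  100.0.0.0/6 (100.0.0.0 - 103.255.255.255) -> em0
  100.224.0.0/11 (100.224.0.0 - 100.255.255.255) -> em1
  100.232.0.0/13 (100.232.0.0 - 100.239.255.255) -> em4
More-specific entries that do NOT match:
  100.234.116.0/29 (100.234.116.0 - 100.234.116.7) does not contain 100.234.116.22
  100.234.116.48/28 (100.234.116.48 - 100.234.116.63) does not contain 100.234.116.22
  100.238.116.0/26 (100.238.116.0 - 100.238.116.63) does not contain 100.234.116.22
  100.234.124.0/25 (100.234.124.0 - 100.234.124.127) does not contain 100.234.116.22
  100.234.116.128/25 (100.234.116.128 - 100.234.116.255) does not contain 100.234.116.22
  100.234.64.0/19 (100.234.64.0 - 100.234.95.255) does not contain 100.234.116.22
Longest matching prefix is /13 -> interface em4.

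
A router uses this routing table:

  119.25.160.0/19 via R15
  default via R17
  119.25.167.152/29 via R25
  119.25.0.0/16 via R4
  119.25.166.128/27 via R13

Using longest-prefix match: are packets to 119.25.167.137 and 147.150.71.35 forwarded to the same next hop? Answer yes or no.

no

119.25.167.137: longest match 119.25.160.0/19 -> R15
147.150.71.35: longest match 0.0.0.0/0 -> R17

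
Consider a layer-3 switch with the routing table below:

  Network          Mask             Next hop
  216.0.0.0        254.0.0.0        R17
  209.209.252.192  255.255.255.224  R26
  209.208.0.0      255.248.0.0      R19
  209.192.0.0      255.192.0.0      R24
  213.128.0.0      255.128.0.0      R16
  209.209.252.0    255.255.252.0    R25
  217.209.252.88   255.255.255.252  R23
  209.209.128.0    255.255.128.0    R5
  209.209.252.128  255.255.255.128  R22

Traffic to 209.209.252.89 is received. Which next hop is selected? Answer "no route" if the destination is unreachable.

R25

Routes whose prefix contains 209.209.252.89:
  209.192.0.0/10 (209.192.0.0 - 209.255.255.255) -> R24
  209.208.0.0/13 (209.208.0.0 - 209.215.255.255) -> R19
  209.209.128.0/17 (209.209.128.0 - 209.209.255.255) -> R5
  209.209.252.0/22 (209.209.252.0 - 209.209.255.255) -> R25
More-specific entries that do NOT match:
  217.209.252.88/30 (217.209.252.88 - 217.209.252.91) does not contain 209.209.252.89
  209.209.252.192/27 (209.209.252.192 - 209.209.252.223) does not contain 209.209.252.89
  209.209.252.128/25 (209.209.252.128 - 209.209.252.255) does not contain 209.209.252.89
Longest matching prefix is /22 -> next hop R25.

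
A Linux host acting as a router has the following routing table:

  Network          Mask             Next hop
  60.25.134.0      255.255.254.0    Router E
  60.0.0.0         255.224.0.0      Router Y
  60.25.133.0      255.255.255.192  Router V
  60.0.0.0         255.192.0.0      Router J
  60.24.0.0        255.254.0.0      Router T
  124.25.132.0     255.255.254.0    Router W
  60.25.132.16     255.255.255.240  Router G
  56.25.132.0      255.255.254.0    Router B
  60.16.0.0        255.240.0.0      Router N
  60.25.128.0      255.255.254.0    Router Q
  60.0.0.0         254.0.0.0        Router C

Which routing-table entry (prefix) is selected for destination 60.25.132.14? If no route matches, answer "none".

Entries matching 60.25.132.14:
  60.0.0.0/7 (60.0.0.0 - 61.255.255.255)
  60.0.0.0/10 (60.0.0.0 - 60.63.255.255)
  60.0.0.0/11 (60.0.0.0 - 60.31.255.255)
  60.16.0.0/12 (60.16.0.0 - 60.31.255.255)
  60.24.0.0/15 (60.24.0.0 - 60.25.255.255)
Most specific is 60.24.0.0/15.

60.24.0.0/15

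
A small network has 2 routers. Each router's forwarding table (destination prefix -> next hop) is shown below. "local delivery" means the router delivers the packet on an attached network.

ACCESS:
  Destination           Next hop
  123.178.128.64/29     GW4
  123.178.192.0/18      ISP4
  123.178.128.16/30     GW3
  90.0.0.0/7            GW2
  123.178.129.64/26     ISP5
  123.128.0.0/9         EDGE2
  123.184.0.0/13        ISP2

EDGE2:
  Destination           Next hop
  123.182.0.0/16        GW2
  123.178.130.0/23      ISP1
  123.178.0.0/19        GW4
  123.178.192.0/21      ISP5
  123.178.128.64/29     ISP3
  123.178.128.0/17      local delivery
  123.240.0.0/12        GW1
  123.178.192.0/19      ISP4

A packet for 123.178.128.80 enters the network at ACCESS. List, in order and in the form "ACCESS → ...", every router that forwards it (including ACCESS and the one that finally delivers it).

At ACCESS: longest match for 123.178.128.80 is 123.128.0.0/9 -> EDGE2
At EDGE2: longest match for 123.178.128.80 is 123.178.128.0/17 -> local delivery

ACCESS → EDGE2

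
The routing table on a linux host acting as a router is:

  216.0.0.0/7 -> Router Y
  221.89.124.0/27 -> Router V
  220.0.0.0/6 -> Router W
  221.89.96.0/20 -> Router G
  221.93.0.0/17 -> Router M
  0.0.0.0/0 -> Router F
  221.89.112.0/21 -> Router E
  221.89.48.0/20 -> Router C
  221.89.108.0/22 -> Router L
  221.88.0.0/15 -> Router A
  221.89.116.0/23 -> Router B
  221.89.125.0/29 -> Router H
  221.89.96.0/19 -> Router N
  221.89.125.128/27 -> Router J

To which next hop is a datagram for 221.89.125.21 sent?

Router N

Routes whose prefix contains 221.89.125.21:
  0.0.0.0/0 (default, matches everything) -> Router F
  220.0.0.0/6 (220.0.0.0 - 223.255.255.255) -> Router W
  221.88.0.0/15 (221.88.0.0 - 221.89.255.255) -> Router A
  221.89.96.0/19 (221.89.96.0 - 221.89.127.255) -> Router N
More-specific entries that do NOT match:
  221.89.125.0/29 (221.89.125.0 - 221.89.125.7) does not contain 221.89.125.21
  221.89.124.0/27 (221.89.124.0 - 221.89.124.31) does not contain 221.89.125.21
  221.89.125.128/27 (221.89.125.128 - 221.89.125.159) does not contain 221.89.125.21
  221.89.116.0/23 (221.89.116.0 - 221.89.117.255) does not contain 221.89.125.21
  221.89.108.0/22 (221.89.108.0 - 221.89.111.255) does not contain 221.89.125.21
  221.89.112.0/21 (221.89.112.0 - 221.89.119.255) does not contain 221.89.125.21
  221.89.96.0/20 (221.89.96.0 - 221.89.111.255) does not contain 221.89.125.21
  221.89.48.0/20 (221.89.48.0 - 221.89.63.255) does not contain 221.89.125.21
Longest matching prefix is /19 -> next hop Router N.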